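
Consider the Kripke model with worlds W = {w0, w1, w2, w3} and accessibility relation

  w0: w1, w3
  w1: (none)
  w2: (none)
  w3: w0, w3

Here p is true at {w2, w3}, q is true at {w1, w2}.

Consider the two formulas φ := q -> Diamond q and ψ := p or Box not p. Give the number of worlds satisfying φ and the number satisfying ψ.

2 and 3

For q -> Diamond q:
w0: q is F, Diamond q is T. ✓
w1: q is T, Diamond q is F. ✗
w2: q is T, Diamond q is F. ✗
w3: q is F, Diamond q is F. ✓
— 2 worlds.
For p or Box not p:
w0: p is F, Box not p is F. ✗
w1: p is F, Box not p is T. ✓
w2: p is T, Box not p is T. ✓
w3: p is T, Box not p is F. ✓
— 3 worlds.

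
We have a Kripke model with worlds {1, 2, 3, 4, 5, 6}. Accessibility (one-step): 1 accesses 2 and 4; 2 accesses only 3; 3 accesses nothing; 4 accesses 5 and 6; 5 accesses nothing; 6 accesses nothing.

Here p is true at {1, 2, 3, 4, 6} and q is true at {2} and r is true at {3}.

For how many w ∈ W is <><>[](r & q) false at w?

5

1: successors {2, 4}; <>[](r & q) there: 2:T, 4:T. ✓
2: successors {3}; <>[](r & q) there: 3:F. ✗
3: no successors, so <><>[](r & q) fails. ✗
4: successors {5, 6}; <>[](r & q) there: 5:F, 6:F. ✗
5: no successors, so <><>[](r & q) fails. ✗
6: no successors, so <><>[](r & q) fails. ✗
Satisfying worlds: {1}.
So <><>[](r & q) fails at the other 5 worlds.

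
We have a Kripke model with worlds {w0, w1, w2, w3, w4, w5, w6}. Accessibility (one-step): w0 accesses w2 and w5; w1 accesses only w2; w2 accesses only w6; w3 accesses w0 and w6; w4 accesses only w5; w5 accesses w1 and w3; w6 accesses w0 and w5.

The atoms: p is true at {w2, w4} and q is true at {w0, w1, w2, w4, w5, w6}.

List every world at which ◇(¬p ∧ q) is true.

w0: successors {w2, w5}; ¬p ∧ q there: w2:F, w5:T. ✓
w1: successors {w2}; ¬p ∧ q there: w2:F. ✗
w2: successors {w6}; ¬p ∧ q there: w6:T. ✓
w3: successors {w0, w6}; ¬p ∧ q there: w0:T, w6:T. ✓
w4: successors {w5}; ¬p ∧ q there: w5:T. ✓
w5: successors {w1, w3}; ¬p ∧ q there: w1:T, w3:F. ✓
w6: successors {w0, w5}; ¬p ∧ q there: w0:T, w5:T. ✓

{w0, w2, w3, w4, w5, w6}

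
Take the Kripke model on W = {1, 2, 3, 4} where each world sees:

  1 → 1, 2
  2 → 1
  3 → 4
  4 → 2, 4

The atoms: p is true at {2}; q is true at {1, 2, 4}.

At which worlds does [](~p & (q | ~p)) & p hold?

1: [](~p & (q | ~p)) is F, p is F. ✗
2: [](~p & (q | ~p)) is T, p is T. ✓
3: [](~p & (q | ~p)) is T, p is F. ✗
4: [](~p & (q | ~p)) is F, p is F. ✗

{2}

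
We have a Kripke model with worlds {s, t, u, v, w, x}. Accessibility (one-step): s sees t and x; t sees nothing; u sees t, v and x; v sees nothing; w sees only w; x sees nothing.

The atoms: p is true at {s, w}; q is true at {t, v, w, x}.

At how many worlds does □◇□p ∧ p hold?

s: □◇□p is F, p is T. ✗
t: □◇□p is T, p is F. ✗
u: □◇□p is F, p is F. ✗
v: □◇□p is T, p is F. ✗
w: □◇□p is T, p is T. ✓
x: □◇□p is T, p is F. ✗
Satisfying worlds: {w}.

1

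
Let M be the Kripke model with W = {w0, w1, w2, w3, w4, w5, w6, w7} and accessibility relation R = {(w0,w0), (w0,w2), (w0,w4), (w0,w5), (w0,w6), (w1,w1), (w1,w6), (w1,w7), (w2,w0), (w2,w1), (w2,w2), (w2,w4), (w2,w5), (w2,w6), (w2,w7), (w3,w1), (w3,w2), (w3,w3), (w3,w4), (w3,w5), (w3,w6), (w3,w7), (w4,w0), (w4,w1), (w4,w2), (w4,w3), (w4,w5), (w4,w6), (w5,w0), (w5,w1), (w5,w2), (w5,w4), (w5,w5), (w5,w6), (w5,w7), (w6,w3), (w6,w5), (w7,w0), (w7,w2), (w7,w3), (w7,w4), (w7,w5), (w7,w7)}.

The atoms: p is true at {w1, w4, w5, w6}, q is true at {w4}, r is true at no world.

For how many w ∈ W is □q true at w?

0

w0: successors {w0, w2, w4, w5, w6}; q there: w0:F, w2:F, w4:T, w5:F, w6:F. ✗
w1: successors {w1, w6, w7}; q there: w1:F, w6:F, w7:F. ✗
w2: successors {w0, w1, w2, w4, w5, w6, w7}; q there: w0:F, w1:F, w2:F, w4:T, w5:F, w6:F, w7:F. ✗
w3: successors {w1, w2, w3, w4, w5, w6, w7}; q there: w1:F, w2:F, w3:F, w4:T, w5:F, w6:F, w7:F. ✗
w4: successors {w0, w1, w2, w3, w5, w6}; q there: w0:F, w1:F, w2:F, w3:F, w5:F, w6:F. ✗
w5: successors {w0, w1, w2, w4, w5, w6, w7}; q there: w0:F, w1:F, w2:F, w4:T, w5:F, w6:F, w7:F. ✗
w6: successors {w3, w5}; q there: w3:F, w5:F. ✗
w7: successors {w0, w2, w3, w4, w5, w7}; q there: w0:F, w2:F, w3:F, w4:T, w5:F, w7:F. ✗
Satisfying worlds: ∅.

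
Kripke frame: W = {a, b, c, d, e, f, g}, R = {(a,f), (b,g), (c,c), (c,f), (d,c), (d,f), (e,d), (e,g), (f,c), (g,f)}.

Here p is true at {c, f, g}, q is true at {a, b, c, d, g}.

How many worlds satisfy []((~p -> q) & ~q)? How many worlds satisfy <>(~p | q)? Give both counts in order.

For []((~p -> q) & ~q):
a: successors {f}; (~p -> q) & ~q there: f:T. ✓
b: successors {g}; (~p -> q) & ~q there: g:F. ✗
c: successors {c, f}; (~p -> q) & ~q there: c:F, f:T. ✗
d: successors {c, f}; (~p -> q) & ~q there: c:F, f:T. ✗
e: successors {d, g}; (~p -> q) & ~q there: d:F, g:F. ✗
f: successors {c}; (~p -> q) & ~q there: c:F. ✗
g: successors {f}; (~p -> q) & ~q there: f:T. ✓
— 2 worlds.
For <>(~p | q):
a: successors {f}; ~p | q there: f:F. ✗
b: successors {g}; ~p | q there: g:T. ✓
c: successors {c, f}; ~p | q there: c:T, f:F. ✓
d: successors {c, f}; ~p | q there: c:T, f:F. ✓
e: successors {d, g}; ~p | q there: d:T, g:T. ✓
f: successors {c}; ~p | q there: c:T. ✓
g: successors {f}; ~p | q there: f:F. ✗
— 5 worlds.

2 and 5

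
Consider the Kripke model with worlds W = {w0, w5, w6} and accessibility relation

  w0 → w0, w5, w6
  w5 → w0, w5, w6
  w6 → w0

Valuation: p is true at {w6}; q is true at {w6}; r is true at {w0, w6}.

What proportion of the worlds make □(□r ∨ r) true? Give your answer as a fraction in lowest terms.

1/3

w0: successors {w0, w5, w6}; □r ∨ r there: w0:T, w5:F, w6:T. ✗
w5: successors {w0, w5, w6}; □r ∨ r there: w0:T, w5:F, w6:T. ✗
w6: successors {w0}; □r ∨ r there: w0:T. ✓
That's 1 of 3 worlds, so 1/3.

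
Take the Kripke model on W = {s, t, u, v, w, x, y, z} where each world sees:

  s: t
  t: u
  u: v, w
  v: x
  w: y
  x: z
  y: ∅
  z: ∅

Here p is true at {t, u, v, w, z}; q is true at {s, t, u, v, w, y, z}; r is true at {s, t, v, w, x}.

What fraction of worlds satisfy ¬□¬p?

1/2

s: □¬p is F. ✓
t: □¬p is F. ✓
u: □¬p is F. ✓
v: □¬p is T. ✗
w: □¬p is T. ✗
x: □¬p is F. ✓
y: □¬p is T. ✗
z: □¬p is T. ✗
That's 4 of 8 worlds, so 4/8 = 1/2.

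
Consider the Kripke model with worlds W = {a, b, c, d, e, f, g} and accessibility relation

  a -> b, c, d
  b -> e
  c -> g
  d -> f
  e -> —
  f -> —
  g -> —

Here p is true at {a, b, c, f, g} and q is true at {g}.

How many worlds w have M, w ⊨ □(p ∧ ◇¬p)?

a: successors {b, c, d}; p ∧ ◇¬p there: b:T, c:F, d:F. ✗
b: successors {e}; p ∧ ◇¬p there: e:F. ✗
c: successors {g}; p ∧ ◇¬p there: g:F. ✗
d: successors {f}; p ∧ ◇¬p there: f:F. ✗
e: no successors, so □(p ∧ ◇¬p) holds vacuously. ✓
f: no successors, so □(p ∧ ◇¬p) holds vacuously. ✓
g: no successors, so □(p ∧ ◇¬p) holds vacuously. ✓
Satisfying worlds: {e, f, g}.

3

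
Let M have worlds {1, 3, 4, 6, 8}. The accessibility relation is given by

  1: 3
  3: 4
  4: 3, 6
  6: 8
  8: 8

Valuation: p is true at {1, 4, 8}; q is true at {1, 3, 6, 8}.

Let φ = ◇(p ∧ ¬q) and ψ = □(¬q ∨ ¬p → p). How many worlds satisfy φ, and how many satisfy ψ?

For ◇(p ∧ ¬q):
1: successors {3}; p ∧ ¬q there: 3:F. ✗
3: successors {4}; p ∧ ¬q there: 4:T. ✓
4: successors {3, 6}; p ∧ ¬q there: 3:F, 6:F. ✗
6: successors {8}; p ∧ ¬q there: 8:F. ✗
8: successors {8}; p ∧ ¬q there: 8:F. ✗
— 1 world.
For □(¬q ∨ ¬p → p):
1: successors {3}; ¬q ∨ ¬p → p there: 3:F. ✗
3: successors {4}; ¬q ∨ ¬p → p there: 4:T. ✓
4: successors {3, 6}; ¬q ∨ ¬p → p there: 3:F, 6:F. ✗
6: successors {8}; ¬q ∨ ¬p → p there: 8:T. ✓
8: successors {8}; ¬q ∨ ¬p → p there: 8:T. ✓
— 3 worlds.

1 and 3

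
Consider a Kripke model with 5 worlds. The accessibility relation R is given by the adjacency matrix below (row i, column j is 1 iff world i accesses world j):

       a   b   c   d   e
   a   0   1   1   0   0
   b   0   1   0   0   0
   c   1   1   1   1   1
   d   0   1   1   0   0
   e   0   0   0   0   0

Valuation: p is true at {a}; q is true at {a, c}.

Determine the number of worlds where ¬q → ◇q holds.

a: ¬q is F, ◇q is T. ✓
b: ¬q is T, ◇q is F. ✗
c: ¬q is F, ◇q is T. ✓
d: ¬q is T, ◇q is T. ✓
e: ¬q is T, ◇q is F. ✗
Satisfying worlds: {a, c, d}.

3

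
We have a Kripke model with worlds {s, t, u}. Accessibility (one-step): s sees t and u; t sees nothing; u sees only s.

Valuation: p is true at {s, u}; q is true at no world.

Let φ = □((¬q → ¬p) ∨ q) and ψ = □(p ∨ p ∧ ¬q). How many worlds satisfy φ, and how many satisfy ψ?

1 and 2

For □((¬q → ¬p) ∨ q):
s: successors {t, u}; (¬q → ¬p) ∨ q there: t:T, u:F. ✗
t: no successors, so □((¬q → ¬p) ∨ q) holds vacuously. ✓
u: successors {s}; (¬q → ¬p) ∨ q there: s:F. ✗
— 1 world.
For □(p ∨ p ∧ ¬q):
s: successors {t, u}; p ∨ p ∧ ¬q there: t:F, u:T. ✗
t: no successors, so □(p ∨ p ∧ ¬q) holds vacuously. ✓
u: successors {s}; p ∨ p ∧ ¬q there: s:T. ✓
— 2 worlds.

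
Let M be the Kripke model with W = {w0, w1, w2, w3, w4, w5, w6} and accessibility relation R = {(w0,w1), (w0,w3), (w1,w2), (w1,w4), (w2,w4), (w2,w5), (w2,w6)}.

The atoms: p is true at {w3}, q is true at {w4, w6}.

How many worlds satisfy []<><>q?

w0: successors {w1, w3}; <><>q there: w1:T, w3:F. ✗
w1: successors {w2, w4}; <><>q there: w2:F, w4:F. ✗
w2: successors {w4, w5, w6}; <><>q there: w4:F, w5:F, w6:F. ✗
w3: no successors, so []<><>q holds vacuously. ✓
w4: no successors, so []<><>q holds vacuously. ✓
w5: no successors, so []<><>q holds vacuously. ✓
w6: no successors, so []<><>q holds vacuously. ✓
Satisfying worlds: {w3, w4, w5, w6}.

4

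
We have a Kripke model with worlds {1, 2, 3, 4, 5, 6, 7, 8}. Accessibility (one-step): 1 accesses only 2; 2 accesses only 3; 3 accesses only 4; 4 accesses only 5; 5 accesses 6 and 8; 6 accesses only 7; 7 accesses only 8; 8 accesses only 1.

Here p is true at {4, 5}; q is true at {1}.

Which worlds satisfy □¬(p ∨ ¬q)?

1: successors {2}; ¬(p ∨ ¬q) there: 2:F. ✗
2: successors {3}; ¬(p ∨ ¬q) there: 3:F. ✗
3: successors {4}; ¬(p ∨ ¬q) there: 4:F. ✗
4: successors {5}; ¬(p ∨ ¬q) there: 5:F. ✗
5: successors {6, 8}; ¬(p ∨ ¬q) there: 6:F, 8:F. ✗
6: successors {7}; ¬(p ∨ ¬q) there: 7:F. ✗
7: successors {8}; ¬(p ∨ ¬q) there: 8:F. ✗
8: successors {1}; ¬(p ∨ ¬q) there: 1:T. ✓

{8}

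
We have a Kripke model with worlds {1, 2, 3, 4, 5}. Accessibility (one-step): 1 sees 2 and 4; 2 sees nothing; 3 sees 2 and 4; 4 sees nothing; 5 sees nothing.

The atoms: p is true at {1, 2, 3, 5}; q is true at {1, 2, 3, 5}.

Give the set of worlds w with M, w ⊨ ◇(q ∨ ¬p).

1: successors {2, 4}; q ∨ ¬p there: 2:T, 4:T. ✓
2: no successors, so ◇(q ∨ ¬p) fails. ✗
3: successors {2, 4}; q ∨ ¬p there: 2:T, 4:T. ✓
4: no successors, so ◇(q ∨ ¬p) fails. ✗
5: no successors, so ◇(q ∨ ¬p) fails. ✗

{1, 3}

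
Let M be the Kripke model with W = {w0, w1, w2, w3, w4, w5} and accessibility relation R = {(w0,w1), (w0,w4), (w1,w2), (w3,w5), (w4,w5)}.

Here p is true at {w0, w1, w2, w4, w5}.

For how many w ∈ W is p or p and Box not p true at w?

w0: p is T, p and Box not p is F. ✓
w1: p is T, p and Box not p is F. ✓
w2: p is T, p and Box not p is T. ✓
w3: p is F, p and Box not p is F. ✗
w4: p is T, p and Box not p is F. ✓
w5: p is T, p and Box not p is T. ✓
Satisfying worlds: {w0, w1, w2, w4, w5}.

5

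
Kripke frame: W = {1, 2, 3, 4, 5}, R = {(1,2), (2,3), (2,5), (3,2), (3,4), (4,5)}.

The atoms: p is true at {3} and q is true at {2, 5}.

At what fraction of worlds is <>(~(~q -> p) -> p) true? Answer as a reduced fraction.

4/5

1: successors {2}; ~(~q -> p) -> p there: 2:T. ✓
2: successors {3, 5}; ~(~q -> p) -> p there: 3:T, 5:T. ✓
3: successors {2, 4}; ~(~q -> p) -> p there: 2:T, 4:F. ✓
4: successors {5}; ~(~q -> p) -> p there: 5:T. ✓
5: no successors, so <>(~(~q -> p) -> p) fails. ✗
That's 4 of 5 worlds, so 4/5.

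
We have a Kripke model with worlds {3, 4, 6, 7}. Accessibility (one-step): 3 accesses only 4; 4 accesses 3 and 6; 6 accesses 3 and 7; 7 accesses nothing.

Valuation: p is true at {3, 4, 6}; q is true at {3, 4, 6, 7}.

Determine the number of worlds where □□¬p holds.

1

3: successors {4}; □¬p there: 4:F. ✗
4: successors {3, 6}; □¬p there: 3:F, 6:F. ✗
6: successors {3, 7}; □¬p there: 3:F, 7:T. ✗
7: no successors, so □□¬p holds vacuously. ✓
Satisfying worlds: {7}.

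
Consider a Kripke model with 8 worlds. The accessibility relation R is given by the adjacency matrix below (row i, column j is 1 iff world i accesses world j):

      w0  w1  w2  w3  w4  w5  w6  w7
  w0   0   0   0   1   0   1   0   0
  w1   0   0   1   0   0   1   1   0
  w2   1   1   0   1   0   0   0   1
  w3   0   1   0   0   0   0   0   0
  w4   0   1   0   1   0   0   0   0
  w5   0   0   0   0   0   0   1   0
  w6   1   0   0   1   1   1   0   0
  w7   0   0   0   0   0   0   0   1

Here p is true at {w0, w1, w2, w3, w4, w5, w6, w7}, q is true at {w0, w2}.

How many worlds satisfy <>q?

w0: successors {w3, w5}; q there: w3:F, w5:F. ✗
w1: successors {w2, w5, w6}; q there: w2:T, w5:F, w6:F. ✓
w2: successors {w0, w1, w3, w7}; q there: w0:T, w1:F, w3:F, w7:F. ✓
w3: successors {w1}; q there: w1:F. ✗
w4: successors {w1, w3}; q there: w1:F, w3:F. ✗
w5: successors {w6}; q there: w6:F. ✗
w6: successors {w0, w3, w4, w5}; q there: w0:T, w3:F, w4:F, w5:F. ✓
w7: successors {w7}; q there: w7:F. ✗
Satisfying worlds: {w1, w2, w6}.

3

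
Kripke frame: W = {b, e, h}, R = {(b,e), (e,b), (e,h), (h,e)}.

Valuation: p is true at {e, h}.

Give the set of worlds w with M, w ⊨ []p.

{b, h}

b: successors {e}; p there: e:T. ✓
e: successors {b, h}; p there: b:F, h:T. ✗
h: successors {e}; p there: e:T. ✓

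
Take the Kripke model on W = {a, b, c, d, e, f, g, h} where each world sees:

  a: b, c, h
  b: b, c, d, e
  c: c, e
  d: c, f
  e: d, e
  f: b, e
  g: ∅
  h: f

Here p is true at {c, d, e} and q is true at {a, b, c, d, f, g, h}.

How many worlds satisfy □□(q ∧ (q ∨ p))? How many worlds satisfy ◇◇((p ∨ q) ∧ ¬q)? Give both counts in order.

1 and 7

For □□(q ∧ (q ∨ p)):
a: successors {b, c, h}; □(q ∧ (q ∨ p)) there: b:F, c:F, h:T. ✗
b: successors {b, c, d, e}; □(q ∧ (q ∨ p)) there: b:F, c:F, d:T, e:F. ✗
c: successors {c, e}; □(q ∧ (q ∨ p)) there: c:F, e:F. ✗
d: successors {c, f}; □(q ∧ (q ∨ p)) there: c:F, f:F. ✗
e: successors {d, e}; □(q ∧ (q ∨ p)) there: d:T, e:F. ✗
f: successors {b, e}; □(q ∧ (q ∨ p)) there: b:F, e:F. ✗
g: no successors, so □□(q ∧ (q ∨ p)) holds vacuously. ✓
h: successors {f}; □(q ∧ (q ∨ p)) there: f:F. ✗
— 1 world.
For ◇◇((p ∨ q) ∧ ¬q):
a: successors {b, c, h}; ◇((p ∨ q) ∧ ¬q) there: b:T, c:T, h:F. ✓
b: successors {b, c, d, e}; ◇((p ∨ q) ∧ ¬q) there: b:T, c:T, d:F, e:T. ✓
c: successors {c, e}; ◇((p ∨ q) ∧ ¬q) there: c:T, e:T. ✓
d: successors {c, f}; ◇((p ∨ q) ∧ ¬q) there: c:T, f:T. ✓
e: successors {d, e}; ◇((p ∨ q) ∧ ¬q) there: d:F, e:T. ✓
f: successors {b, e}; ◇((p ∨ q) ∧ ¬q) there: b:T, e:T. ✓
g: no successors, so ◇◇((p ∨ q) ∧ ¬q) fails. ✗
h: successors {f}; ◇((p ∨ q) ∧ ¬q) there: f:T. ✓
— 7 worlds.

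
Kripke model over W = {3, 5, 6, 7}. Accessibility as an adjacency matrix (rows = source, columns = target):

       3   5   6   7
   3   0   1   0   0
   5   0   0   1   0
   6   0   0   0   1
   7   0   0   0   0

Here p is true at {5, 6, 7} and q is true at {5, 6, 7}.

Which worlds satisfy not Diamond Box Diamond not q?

3: Diamond Box Diamond not q is F. ✓
5: Diamond Box Diamond not q is F. ✓
6: Diamond Box Diamond not q is T. ✗
7: Diamond Box Diamond not q is F. ✓

{3, 5, 7}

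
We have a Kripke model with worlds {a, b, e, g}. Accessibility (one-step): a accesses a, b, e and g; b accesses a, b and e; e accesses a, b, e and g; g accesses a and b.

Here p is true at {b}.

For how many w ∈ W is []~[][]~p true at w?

4

a: successors {a, b, e, g}; ~[][]~p there: a:T, b:T, e:T, g:T. ✓
b: successors {a, b, e}; ~[][]~p there: a:T, b:T, e:T. ✓
e: successors {a, b, e, g}; ~[][]~p there: a:T, b:T, e:T, g:T. ✓
g: successors {a, b}; ~[][]~p there: a:T, b:T. ✓
Satisfying worlds: {a, b, e, g}.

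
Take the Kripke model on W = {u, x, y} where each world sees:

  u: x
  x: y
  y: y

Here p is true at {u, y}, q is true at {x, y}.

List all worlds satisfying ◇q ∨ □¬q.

u: ◇q is T, □¬q is F. ✓
x: ◇q is T, □¬q is F. ✓
y: ◇q is T, □¬q is F. ✓

{u, x, y}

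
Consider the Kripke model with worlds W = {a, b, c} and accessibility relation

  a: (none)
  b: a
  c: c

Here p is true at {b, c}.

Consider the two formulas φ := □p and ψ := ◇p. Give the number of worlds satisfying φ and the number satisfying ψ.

2 and 1

For □p:
a: no successors, so □p holds vacuously. ✓
b: successors {a}; p there: a:F. ✗
c: successors {c}; p there: c:T. ✓
— 2 worlds.
For ◇p:
a: no successors, so ◇p fails. ✗
b: successors {a}; p there: a:F. ✗
c: successors {c}; p there: c:T. ✓
— 1 world.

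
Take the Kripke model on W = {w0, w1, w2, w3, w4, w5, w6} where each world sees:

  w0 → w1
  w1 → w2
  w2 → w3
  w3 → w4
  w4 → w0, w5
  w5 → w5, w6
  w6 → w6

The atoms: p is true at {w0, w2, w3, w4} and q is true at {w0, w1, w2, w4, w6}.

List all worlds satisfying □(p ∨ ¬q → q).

w0: successors {w1}; p ∨ ¬q → q there: w1:T. ✓
w1: successors {w2}; p ∨ ¬q → q there: w2:T. ✓
w2: successors {w3}; p ∨ ¬q → q there: w3:F. ✗
w3: successors {w4}; p ∨ ¬q → q there: w4:T. ✓
w4: successors {w0, w5}; p ∨ ¬q → q there: w0:T, w5:F. ✗
w5: successors {w5, w6}; p ∨ ¬q → q there: w5:F, w6:T. ✗
w6: successors {w6}; p ∨ ¬q → q there: w6:T. ✓

{w0, w1, w3, w6}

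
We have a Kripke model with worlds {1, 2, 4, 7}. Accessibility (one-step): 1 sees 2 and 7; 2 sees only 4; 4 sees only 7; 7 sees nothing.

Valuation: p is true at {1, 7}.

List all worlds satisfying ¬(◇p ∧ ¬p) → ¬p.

1: ¬(◇p ∧ ¬p) is T, ¬p is F. ✗
2: ¬(◇p ∧ ¬p) is T, ¬p is T. ✓
4: ¬(◇p ∧ ¬p) is F, ¬p is T. ✓
7: ¬(◇p ∧ ¬p) is T, ¬p is F. ✗

{2, 4}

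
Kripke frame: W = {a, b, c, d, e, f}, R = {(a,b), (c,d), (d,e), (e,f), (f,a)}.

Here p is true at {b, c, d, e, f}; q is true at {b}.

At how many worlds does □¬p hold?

2

a: successors {b}; ¬p there: b:F. ✗
b: no successors, so □¬p holds vacuously. ✓
c: successors {d}; ¬p there: d:F. ✗
d: successors {e}; ¬p there: e:F. ✗
e: successors {f}; ¬p there: f:F. ✗
f: successors {a}; ¬p there: a:T. ✓
Satisfying worlds: {b, f}.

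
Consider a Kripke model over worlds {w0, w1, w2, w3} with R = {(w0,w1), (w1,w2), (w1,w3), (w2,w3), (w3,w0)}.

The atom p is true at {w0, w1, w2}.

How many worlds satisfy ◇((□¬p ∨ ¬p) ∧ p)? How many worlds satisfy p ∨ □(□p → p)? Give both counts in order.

1 and 4

For ◇((□¬p ∨ ¬p) ∧ p):
w0: successors {w1}; (□¬p ∨ ¬p) ∧ p there: w1:F. ✗
w1: successors {w2, w3}; (□¬p ∨ ¬p) ∧ p there: w2:T, w3:F. ✓
w2: successors {w3}; (□¬p ∨ ¬p) ∧ p there: w3:F. ✗
w3: successors {w0}; (□¬p ∨ ¬p) ∧ p there: w0:F. ✗
— 1 world.
For p ∨ □(□p → p):
w0: p is T, □(□p → p) is T. ✓
w1: p is T, □(□p → p) is F. ✓
w2: p is T, □(□p → p) is F. ✓
w3: p is F, □(□p → p) is T. ✓
— 4 worlds.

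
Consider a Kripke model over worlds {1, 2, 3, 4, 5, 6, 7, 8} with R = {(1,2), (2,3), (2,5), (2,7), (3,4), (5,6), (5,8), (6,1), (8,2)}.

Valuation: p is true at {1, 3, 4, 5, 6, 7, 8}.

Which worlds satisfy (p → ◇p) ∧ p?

1: p → ◇p is F, p is T. ✗
2: p → ◇p is T, p is F. ✗
3: p → ◇p is T, p is T. ✓
4: p → ◇p is F, p is T. ✗
5: p → ◇p is T, p is T. ✓
6: p → ◇p is T, p is T. ✓
7: p → ◇p is F, p is T. ✗
8: p → ◇p is F, p is T. ✗

{3, 5, 6}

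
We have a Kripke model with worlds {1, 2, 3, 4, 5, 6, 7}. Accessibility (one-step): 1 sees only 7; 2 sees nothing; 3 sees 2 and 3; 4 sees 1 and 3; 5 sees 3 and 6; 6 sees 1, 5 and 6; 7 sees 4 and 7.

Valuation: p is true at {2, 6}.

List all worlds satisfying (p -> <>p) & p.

1: p -> <>p is T, p is F. ✗
2: p -> <>p is F, p is T. ✗
3: p -> <>p is T, p is F. ✗
4: p -> <>p is T, p is F. ✗
5: p -> <>p is T, p is F. ✗
6: p -> <>p is T, p is T. ✓
7: p -> <>p is T, p is F. ✗

{6}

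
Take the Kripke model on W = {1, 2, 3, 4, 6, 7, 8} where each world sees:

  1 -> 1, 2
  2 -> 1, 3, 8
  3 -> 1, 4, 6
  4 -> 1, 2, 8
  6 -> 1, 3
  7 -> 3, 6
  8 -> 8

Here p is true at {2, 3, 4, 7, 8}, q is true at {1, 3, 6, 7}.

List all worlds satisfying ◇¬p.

1: successors {1, 2}; ¬p there: 1:T, 2:F. ✓
2: successors {1, 3, 8}; ¬p there: 1:T, 3:F, 8:F. ✓
3: successors {1, 4, 6}; ¬p there: 1:T, 4:F, 6:T. ✓
4: successors {1, 2, 8}; ¬p there: 1:T, 2:F, 8:F. ✓
6: successors {1, 3}; ¬p there: 1:T, 3:F. ✓
7: successors {3, 6}; ¬p there: 3:F, 6:T. ✓
8: successors {8}; ¬p there: 8:F. ✗

{1, 2, 3, 4, 6, 7}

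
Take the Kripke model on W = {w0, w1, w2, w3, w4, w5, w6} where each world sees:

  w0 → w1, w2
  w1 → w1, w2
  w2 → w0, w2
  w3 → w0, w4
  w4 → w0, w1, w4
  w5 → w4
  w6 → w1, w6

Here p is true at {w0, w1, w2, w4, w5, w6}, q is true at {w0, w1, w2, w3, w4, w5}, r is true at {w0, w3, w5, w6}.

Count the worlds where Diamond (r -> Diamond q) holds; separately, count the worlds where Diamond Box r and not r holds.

For Diamond (r -> Diamond q):
w0: successors {w1, w2}; r -> Diamond q there: w1:T, w2:T. ✓
w1: successors {w1, w2}; r -> Diamond q there: w1:T, w2:T. ✓
w2: successors {w0, w2}; r -> Diamond q there: w0:T, w2:T. ✓
w3: successors {w0, w4}; r -> Diamond q there: w0:T, w4:T. ✓
w4: successors {w0, w1, w4}; r -> Diamond q there: w0:T, w1:T, w4:T. ✓
w5: successors {w4}; r -> Diamond q there: w4:T. ✓
w6: successors {w1, w6}; r -> Diamond q there: w1:T, w6:T. ✓
— 7 worlds.
For Diamond Box r and not r:
w0: Diamond Box r is F, not r is F. ✗
w1: Diamond Box r is F, not r is T. ✗
w2: Diamond Box r is F, not r is T. ✗
w3: Diamond Box r is F, not r is F. ✗
w4: Diamond Box r is F, not r is T. ✗
w5: Diamond Box r is F, not r is F. ✗
w6: Diamond Box r is F, not r is F. ✗
— 0 worlds.

7 and 0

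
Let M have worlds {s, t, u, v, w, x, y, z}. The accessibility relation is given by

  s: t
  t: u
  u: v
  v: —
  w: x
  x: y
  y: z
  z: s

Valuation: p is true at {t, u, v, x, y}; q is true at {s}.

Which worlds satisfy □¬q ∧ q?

s: □¬q is T, q is T. ✓
t: □¬q is T, q is F. ✗
u: □¬q is T, q is F. ✗
v: □¬q is T, q is F. ✗
w: □¬q is T, q is F. ✗
x: □¬q is T, q is F. ✗
y: □¬q is T, q is F. ✗
z: □¬q is F, q is F. ✗

{s}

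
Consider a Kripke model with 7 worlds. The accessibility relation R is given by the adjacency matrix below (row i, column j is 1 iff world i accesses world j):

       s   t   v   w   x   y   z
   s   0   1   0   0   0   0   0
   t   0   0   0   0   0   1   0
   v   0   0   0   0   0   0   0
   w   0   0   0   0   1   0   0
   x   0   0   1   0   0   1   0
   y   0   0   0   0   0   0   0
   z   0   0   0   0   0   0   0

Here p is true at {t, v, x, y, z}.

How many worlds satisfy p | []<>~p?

5

s: p is F, []<>~p is F. ✗
t: p is T, []<>~p is F. ✓
v: p is T, []<>~p is T. ✓
w: p is F, []<>~p is F. ✗
x: p is T, []<>~p is F. ✓
y: p is T, []<>~p is T. ✓
z: p is T, []<>~p is T. ✓
Satisfying worlds: {t, v, x, y, z}.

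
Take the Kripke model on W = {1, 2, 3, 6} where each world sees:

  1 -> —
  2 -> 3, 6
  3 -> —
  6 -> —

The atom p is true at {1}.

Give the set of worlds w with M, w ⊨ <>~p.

{2}

1: no successors, so <>~p fails. ✗
2: successors {3, 6}; ~p there: 3:T, 6:T. ✓
3: no successors, so <>~p fails. ✗
6: no successors, so <>~p fails. ✗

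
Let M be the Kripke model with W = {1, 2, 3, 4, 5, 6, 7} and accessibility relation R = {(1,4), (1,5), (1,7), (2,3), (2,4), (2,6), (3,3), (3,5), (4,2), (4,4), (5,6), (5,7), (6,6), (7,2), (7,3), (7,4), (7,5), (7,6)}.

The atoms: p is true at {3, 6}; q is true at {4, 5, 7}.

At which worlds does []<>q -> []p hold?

1: []<>q is T, []p is F. ✗
2: []<>q is F, []p is F. ✓
3: []<>q is T, []p is F. ✗
4: []<>q is T, []p is F. ✗
5: []<>q is F, []p is F. ✓
6: []<>q is F, []p is T. ✓
7: []<>q is F, []p is F. ✓

{2, 5, 6, 7}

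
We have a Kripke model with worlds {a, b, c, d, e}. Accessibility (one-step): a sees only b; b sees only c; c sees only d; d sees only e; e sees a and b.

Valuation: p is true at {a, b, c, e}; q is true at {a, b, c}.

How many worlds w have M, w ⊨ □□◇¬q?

a: successors {b}; □◇¬q there: b:T. ✓
b: successors {c}; □◇¬q there: c:T. ✓
c: successors {d}; □◇¬q there: d:F. ✗
d: successors {e}; □◇¬q there: e:F. ✗
e: successors {a, b}; □◇¬q there: a:F, b:T. ✗
Satisfying worlds: {a, b}.

2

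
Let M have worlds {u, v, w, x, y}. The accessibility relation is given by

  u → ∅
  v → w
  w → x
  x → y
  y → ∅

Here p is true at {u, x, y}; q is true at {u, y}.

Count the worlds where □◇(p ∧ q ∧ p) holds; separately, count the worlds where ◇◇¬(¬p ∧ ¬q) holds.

For □◇(p ∧ q ∧ p):
u: no successors, so □◇(p ∧ q ∧ p) holds vacuously. ✓
v: successors {w}; ◇(p ∧ q ∧ p) there: w:F. ✗
w: successors {x}; ◇(p ∧ q ∧ p) there: x:T. ✓
x: successors {y}; ◇(p ∧ q ∧ p) there: y:F. ✗
y: no successors, so □◇(p ∧ q ∧ p) holds vacuously. ✓
— 3 worlds.
For ◇◇¬(¬p ∧ ¬q):
u: no successors, so ◇◇¬(¬p ∧ ¬q) fails. ✗
v: successors {w}; ◇¬(¬p ∧ ¬q) there: w:T. ✓
w: successors {x}; ◇¬(¬p ∧ ¬q) there: x:T. ✓
x: successors {y}; ◇¬(¬p ∧ ¬q) there: y:F. ✗
y: no successors, so ◇◇¬(¬p ∧ ¬q) fails. ✗
— 2 worlds.

3 and 2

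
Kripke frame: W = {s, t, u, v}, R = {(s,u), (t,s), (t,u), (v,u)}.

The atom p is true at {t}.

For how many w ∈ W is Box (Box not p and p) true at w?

1

s: successors {u}; Box not p and p there: u:F. ✗
t: successors {s, u}; Box not p and p there: s:F, u:F. ✗
u: no successors, so Box (Box not p and p) holds vacuously. ✓
v: successors {u}; Box not p and p there: u:F. ✗
Satisfying worlds: {u}.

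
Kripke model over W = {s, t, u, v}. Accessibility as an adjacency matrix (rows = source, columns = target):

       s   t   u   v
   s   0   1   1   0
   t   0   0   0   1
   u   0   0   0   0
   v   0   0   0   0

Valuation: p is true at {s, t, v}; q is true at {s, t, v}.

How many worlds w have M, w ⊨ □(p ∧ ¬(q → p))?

s: successors {t, u}; p ∧ ¬(q → p) there: t:F, u:F. ✗
t: successors {v}; p ∧ ¬(q → p) there: v:F. ✗
u: no successors, so □(p ∧ ¬(q → p)) holds vacuously. ✓
v: no successors, so □(p ∧ ¬(q → p)) holds vacuously. ✓
Satisfying worlds: {u, v}.

2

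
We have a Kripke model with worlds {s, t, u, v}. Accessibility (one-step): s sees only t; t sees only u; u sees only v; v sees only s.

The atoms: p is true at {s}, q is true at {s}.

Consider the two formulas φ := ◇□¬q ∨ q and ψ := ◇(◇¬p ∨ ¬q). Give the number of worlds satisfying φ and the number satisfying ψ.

For ◇□¬q ∨ q:
s: ◇□¬q is T, q is T. ✓
t: ◇□¬q is T, q is F. ✓
u: ◇□¬q is F, q is F. ✗
v: ◇□¬q is T, q is F. ✓
— 3 worlds.
For ◇(◇¬p ∨ ¬q):
s: successors {t}; ◇¬p ∨ ¬q there: t:T. ✓
t: successors {u}; ◇¬p ∨ ¬q there: u:T. ✓
u: successors {v}; ◇¬p ∨ ¬q there: v:T. ✓
v: successors {s}; ◇¬p ∨ ¬q there: s:T. ✓
— 4 worlds.

3 and 4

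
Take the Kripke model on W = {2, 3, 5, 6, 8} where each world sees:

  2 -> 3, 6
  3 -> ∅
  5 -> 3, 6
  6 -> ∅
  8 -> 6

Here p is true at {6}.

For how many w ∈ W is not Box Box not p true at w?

2: Box Box not p is T. ✗
3: Box Box not p is T. ✗
5: Box Box not p is T. ✗
6: Box Box not p is T. ✗
8: Box Box not p is T. ✗
Satisfying worlds: ∅.

0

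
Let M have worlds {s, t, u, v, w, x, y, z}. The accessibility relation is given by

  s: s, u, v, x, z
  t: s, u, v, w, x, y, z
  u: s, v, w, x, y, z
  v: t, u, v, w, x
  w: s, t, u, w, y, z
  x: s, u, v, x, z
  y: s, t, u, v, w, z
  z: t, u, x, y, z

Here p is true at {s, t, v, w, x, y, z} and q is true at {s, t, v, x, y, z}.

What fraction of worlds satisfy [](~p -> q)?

1/8

s: successors {s, u, v, x, z}; ~p -> q there: s:T, u:F, v:T, x:T, z:T. ✗
t: successors {s, u, v, w, x, y, z}; ~p -> q there: s:T, u:F, v:T, w:T, x:T, y:T, z:T. ✗
u: successors {s, v, w, x, y, z}; ~p -> q there: s:T, v:T, w:T, x:T, y:T, z:T. ✓
v: successors {t, u, v, w, x}; ~p -> q there: t:T, u:F, v:T, w:T, x:T. ✗
w: successors {s, t, u, w, y, z}; ~p -> q there: s:T, t:T, u:F, w:T, y:T, z:T. ✗
x: successors {s, u, v, x, z}; ~p -> q there: s:T, u:F, v:T, x:T, z:T. ✗
y: successors {s, t, u, v, w, z}; ~p -> q there: s:T, t:T, u:F, v:T, w:T, z:T. ✗
z: successors {t, u, x, y, z}; ~p -> q there: t:T, u:F, x:T, y:T, z:T. ✗
That's 1 of 8 worlds, so 1/8.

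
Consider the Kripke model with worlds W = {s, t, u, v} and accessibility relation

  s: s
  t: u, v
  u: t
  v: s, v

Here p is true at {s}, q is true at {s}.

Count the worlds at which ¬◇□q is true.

s: ◇□q is T. ✗
t: ◇□q is F. ✓
u: ◇□q is F. ✓
v: ◇□q is T. ✗
Satisfying worlds: {t, u}.

2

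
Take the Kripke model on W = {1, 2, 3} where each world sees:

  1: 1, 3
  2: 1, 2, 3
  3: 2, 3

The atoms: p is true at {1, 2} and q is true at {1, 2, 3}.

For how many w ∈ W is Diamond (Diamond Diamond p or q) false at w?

0

1: successors {1, 3}; Diamond Diamond p or q there: 1:T, 3:T. ✓
2: successors {1, 2, 3}; Diamond Diamond p or q there: 1:T, 2:T, 3:T. ✓
3: successors {2, 3}; Diamond Diamond p or q there: 2:T, 3:T. ✓
Satisfying worlds: {1, 2, 3}.
So Diamond (Diamond Diamond p or q) fails at the other 0 worlds.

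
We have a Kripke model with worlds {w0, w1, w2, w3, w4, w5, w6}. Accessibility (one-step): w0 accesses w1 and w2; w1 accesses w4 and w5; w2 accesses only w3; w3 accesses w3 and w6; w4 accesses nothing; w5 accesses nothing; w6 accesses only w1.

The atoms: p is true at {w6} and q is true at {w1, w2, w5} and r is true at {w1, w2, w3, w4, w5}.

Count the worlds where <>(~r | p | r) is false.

w0: successors {w1, w2}; ~r | p | r there: w1:T, w2:T. ✓
w1: successors {w4, w5}; ~r | p | r there: w4:T, w5:T. ✓
w2: successors {w3}; ~r | p | r there: w3:T. ✓
w3: successors {w3, w6}; ~r | p | r there: w3:T, w6:T. ✓
w4: no successors, so <>(~r | p | r) fails. ✗
w5: no successors, so <>(~r | p | r) fails. ✗
w6: successors {w1}; ~r | p | r there: w1:T. ✓
Satisfying worlds: {w0, w1, w2, w3, w6}.
So <>(~r | p | r) fails at the other 2 worlds.

2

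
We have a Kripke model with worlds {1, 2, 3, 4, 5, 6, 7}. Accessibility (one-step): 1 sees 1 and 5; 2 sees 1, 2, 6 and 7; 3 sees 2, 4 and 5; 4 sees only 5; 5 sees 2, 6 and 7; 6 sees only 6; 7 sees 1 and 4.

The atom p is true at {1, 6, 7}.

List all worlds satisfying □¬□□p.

1: successors {1, 5}; ¬□□p there: 1:T, 5:T. ✓
2: successors {1, 2, 6, 7}; ¬□□p there: 1:T, 2:T, 6:F, 7:T. ✗
3: successors {2, 4, 5}; ¬□□p there: 2:T, 4:T, 5:T. ✓
4: successors {5}; ¬□□p there: 5:T. ✓
5: successors {2, 6, 7}; ¬□□p there: 2:T, 6:F, 7:T. ✗
6: successors {6}; ¬□□p there: 6:F. ✗
7: successors {1, 4}; ¬□□p there: 1:T, 4:T. ✓

{1, 3, 4, 7}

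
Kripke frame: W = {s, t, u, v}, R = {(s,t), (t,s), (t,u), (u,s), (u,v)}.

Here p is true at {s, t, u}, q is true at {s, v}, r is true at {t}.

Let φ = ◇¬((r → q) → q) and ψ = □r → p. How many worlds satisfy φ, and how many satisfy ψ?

For ◇¬((r → q) → q):
s: successors {t}; ¬((r → q) → q) there: t:F. ✗
t: successors {s, u}; ¬((r → q) → q) there: s:F, u:T. ✓
u: successors {s, v}; ¬((r → q) → q) there: s:F, v:F. ✗
v: no successors, so ◇¬((r → q) → q) fails. ✗
— 1 world.
For □r → p:
s: □r is T, p is T. ✓
t: □r is F, p is T. ✓
u: □r is F, p is T. ✓
v: □r is T, p is F. ✗
— 3 worlds.

1 and 3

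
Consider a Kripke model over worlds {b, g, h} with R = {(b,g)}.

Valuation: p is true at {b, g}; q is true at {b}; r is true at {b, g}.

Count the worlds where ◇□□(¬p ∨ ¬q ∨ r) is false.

b: successors {g}; □□(¬p ∨ ¬q ∨ r) there: g:T. ✓
g: no successors, so ◇□□(¬p ∨ ¬q ∨ r) fails. ✗
h: no successors, so ◇□□(¬p ∨ ¬q ∨ r) fails. ✗
Satisfying worlds: {b}.
So ◇□□(¬p ∨ ¬q ∨ r) fails at the other 2 worlds.

2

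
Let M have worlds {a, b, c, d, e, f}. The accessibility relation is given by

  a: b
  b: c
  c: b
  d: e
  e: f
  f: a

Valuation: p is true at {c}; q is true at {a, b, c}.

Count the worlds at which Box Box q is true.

5

a: successors {b}; Box q there: b:T. ✓
b: successors {c}; Box q there: c:T. ✓
c: successors {b}; Box q there: b:T. ✓
d: successors {e}; Box q there: e:F. ✗
e: successors {f}; Box q there: f:T. ✓
f: successors {a}; Box q there: a:T. ✓
Satisfying worlds: {a, b, c, e, f}.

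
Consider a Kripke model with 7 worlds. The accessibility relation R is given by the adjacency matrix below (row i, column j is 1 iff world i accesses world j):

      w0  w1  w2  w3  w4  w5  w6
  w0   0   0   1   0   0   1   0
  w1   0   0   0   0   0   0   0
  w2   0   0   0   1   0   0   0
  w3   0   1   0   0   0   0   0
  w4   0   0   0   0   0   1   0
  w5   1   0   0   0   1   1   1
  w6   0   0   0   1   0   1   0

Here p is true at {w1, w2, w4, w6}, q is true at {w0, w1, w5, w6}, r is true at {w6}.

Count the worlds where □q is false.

4

w0: successors {w2, w5}; q there: w2:F, w5:T. ✗
w1: no successors, so □q holds vacuously. ✓
w2: successors {w3}; q there: w3:F. ✗
w3: successors {w1}; q there: w1:T. ✓
w4: successors {w5}; q there: w5:T. ✓
w5: successors {w0, w4, w5, w6}; q there: w0:T, w4:F, w5:T, w6:T. ✗
w6: successors {w3, w5}; q there: w3:F, w5:T. ✗
Satisfying worlds: {w1, w3, w4}.
So □q fails at the other 4 worlds.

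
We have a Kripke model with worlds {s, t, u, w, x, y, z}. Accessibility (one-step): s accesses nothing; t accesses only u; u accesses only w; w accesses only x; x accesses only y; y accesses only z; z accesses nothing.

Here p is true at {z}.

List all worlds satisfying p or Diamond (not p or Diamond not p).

{t, u, w, x, z}

s: p is F, Diamond (not p or Diamond not p) is F. ✗
t: p is F, Diamond (not p or Diamond not p) is T. ✓
u: p is F, Diamond (not p or Diamond not p) is T. ✓
w: p is F, Diamond (not p or Diamond not p) is T. ✓
x: p is F, Diamond (not p or Diamond not p) is T. ✓
y: p is F, Diamond (not p or Diamond not p) is F. ✗
z: p is T, Diamond (not p or Diamond not p) is F. ✓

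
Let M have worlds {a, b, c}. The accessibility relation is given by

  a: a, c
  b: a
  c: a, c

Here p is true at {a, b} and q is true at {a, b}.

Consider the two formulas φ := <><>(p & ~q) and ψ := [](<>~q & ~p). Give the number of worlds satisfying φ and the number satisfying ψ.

For <><>(p & ~q):
a: successors {a, c}; <>(p & ~q) there: a:F, c:F. ✗
b: successors {a}; <>(p & ~q) there: a:F. ✗
c: successors {a, c}; <>(p & ~q) there: a:F, c:F. ✗
— 0 worlds.
For [](<>~q & ~p):
a: successors {a, c}; <>~q & ~p there: a:F, c:T. ✗
b: successors {a}; <>~q & ~p there: a:F. ✗
c: successors {a, c}; <>~q & ~p there: a:F, c:T. ✗
— 0 worlds.

0 and 0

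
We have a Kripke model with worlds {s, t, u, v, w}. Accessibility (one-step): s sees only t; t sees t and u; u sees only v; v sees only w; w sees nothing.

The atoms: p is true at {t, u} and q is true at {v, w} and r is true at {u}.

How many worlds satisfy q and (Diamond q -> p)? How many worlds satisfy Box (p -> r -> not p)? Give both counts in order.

1 and 4

For q and (Diamond q -> p):
s: q is F, Diamond q -> p is T. ✗
t: q is F, Diamond q -> p is T. ✗
u: q is F, Diamond q -> p is T. ✗
v: q is T, Diamond q -> p is F. ✗
w: q is T, Diamond q -> p is T. ✓
— 1 world.
For Box (p -> r -> not p):
s: successors {t}; p -> r -> not p there: t:T. ✓
t: successors {t, u}; p -> r -> not p there: t:T, u:F. ✗
u: successors {v}; p -> r -> not p there: v:T. ✓
v: successors {w}; p -> r -> not p there: w:T. ✓
w: no successors, so Box (p -> r -> not p) holds vacuously. ✓
— 4 worlds.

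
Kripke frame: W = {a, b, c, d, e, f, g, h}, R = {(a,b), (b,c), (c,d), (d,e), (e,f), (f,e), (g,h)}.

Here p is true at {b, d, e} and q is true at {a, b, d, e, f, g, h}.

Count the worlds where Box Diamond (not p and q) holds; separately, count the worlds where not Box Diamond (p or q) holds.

3 and 2

For Box Diamond (not p and q):
a: successors {b}; Diamond (not p and q) there: b:F. ✗
b: successors {c}; Diamond (not p and q) there: c:F. ✗
c: successors {d}; Diamond (not p and q) there: d:F. ✗
d: successors {e}; Diamond (not p and q) there: e:T. ✓
e: successors {f}; Diamond (not p and q) there: f:F. ✗
f: successors {e}; Diamond (not p and q) there: e:T. ✓
g: successors {h}; Diamond (not p and q) there: h:F. ✗
h: no successors, so Box Diamond (not p and q) holds vacuously. ✓
— 3 worlds.
For not Box Diamond (p or q):
a: Box Diamond (p or q) is F. ✓
b: Box Diamond (p or q) is T. ✗
c: Box Diamond (p or q) is T. ✗
d: Box Diamond (p or q) is T. ✗
e: Box Diamond (p or q) is T. ✗
f: Box Diamond (p or q) is T. ✗
g: Box Diamond (p or q) is F. ✓
h: Box Diamond (p or q) is T. ✗
— 2 worlds.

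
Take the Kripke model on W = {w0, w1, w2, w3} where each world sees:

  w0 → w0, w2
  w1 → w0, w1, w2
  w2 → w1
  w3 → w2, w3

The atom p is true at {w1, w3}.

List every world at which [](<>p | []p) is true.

{w2, w3}

w0: successors {w0, w2}; <>p | []p there: w0:F, w2:T. ✗
w1: successors {w0, w1, w2}; <>p | []p there: w0:F, w1:T, w2:T. ✗
w2: successors {w1}; <>p | []p there: w1:T. ✓
w3: successors {w2, w3}; <>p | []p there: w2:T, w3:T. ✓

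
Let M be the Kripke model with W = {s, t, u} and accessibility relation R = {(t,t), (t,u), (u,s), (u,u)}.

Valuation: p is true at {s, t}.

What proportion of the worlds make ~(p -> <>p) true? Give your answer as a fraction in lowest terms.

1/3

s: p -> <>p is F. ✓
t: p -> <>p is T. ✗
u: p -> <>p is T. ✗
That's 1 of 3 worlds, so 1/3.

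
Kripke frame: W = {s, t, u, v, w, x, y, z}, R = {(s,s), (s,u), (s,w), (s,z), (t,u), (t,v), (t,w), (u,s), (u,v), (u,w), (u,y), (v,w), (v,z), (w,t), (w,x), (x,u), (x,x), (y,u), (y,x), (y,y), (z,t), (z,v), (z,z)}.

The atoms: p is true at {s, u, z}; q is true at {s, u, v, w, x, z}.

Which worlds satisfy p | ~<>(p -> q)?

{s, u, z}

s: p is T, ~<>(p -> q) is F. ✓
t: p is F, ~<>(p -> q) is F. ✗
u: p is T, ~<>(p -> q) is F. ✓
v: p is F, ~<>(p -> q) is F. ✗
w: p is F, ~<>(p -> q) is F. ✗
x: p is F, ~<>(p -> q) is F. ✗
y: p is F, ~<>(p -> q) is F. ✗
z: p is T, ~<>(p -> q) is F. ✓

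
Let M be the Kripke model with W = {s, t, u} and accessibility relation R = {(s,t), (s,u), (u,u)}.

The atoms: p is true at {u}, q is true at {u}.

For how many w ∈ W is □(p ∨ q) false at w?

1

s: successors {t, u}; p ∨ q there: t:F, u:T. ✗
t: no successors, so □(p ∨ q) holds vacuously. ✓
u: successors {u}; p ∨ q there: u:T. ✓
Satisfying worlds: {t, u}.
So □(p ∨ q) fails at the other 1 world.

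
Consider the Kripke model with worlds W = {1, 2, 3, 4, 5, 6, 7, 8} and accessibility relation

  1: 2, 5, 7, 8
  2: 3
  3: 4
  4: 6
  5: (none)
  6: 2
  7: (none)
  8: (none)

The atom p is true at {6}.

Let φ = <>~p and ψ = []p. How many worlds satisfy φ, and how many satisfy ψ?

For <>~p:
1: successors {2, 5, 7, 8}; ~p there: 2:T, 5:T, 7:T, 8:T. ✓
2: successors {3}; ~p there: 3:T. ✓
3: successors {4}; ~p there: 4:T. ✓
4: successors {6}; ~p there: 6:F. ✗
5: no successors, so <>~p fails. ✗
6: successors {2}; ~p there: 2:T. ✓
7: no successors, so <>~p fails. ✗
8: no successors, so <>~p fails. ✗
— 4 worlds.
For []p:
1: successors {2, 5, 7, 8}; p there: 2:F, 5:F, 7:F, 8:F. ✗
2: successors {3}; p there: 3:F. ✗
3: successors {4}; p there: 4:F. ✗
4: successors {6}; p there: 6:T. ✓
5: no successors, so []p holds vacuously. ✓
6: successors {2}; p there: 2:F. ✗
7: no successors, so []p holds vacuously. ✓
8: no successors, so []p holds vacuously. ✓
— 4 worlds.

4 and 4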